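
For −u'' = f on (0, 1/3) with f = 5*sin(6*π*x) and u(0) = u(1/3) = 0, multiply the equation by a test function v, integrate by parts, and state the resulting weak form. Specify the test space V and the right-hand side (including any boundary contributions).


V = H^1_0(0, 1/3) (so v(0) = v(1/3) = 0); weak form: ∫_0^1/3 u'v' dx = ∫_0^1/3 (5*sin(6*π*x)) v dx for all v ∈ V.

Multiply both sides by a test function v and integrate from 0 to 1/3:
  ∫_0^1/3 −u''(x) v(x) dx = ∫_0^1/3 f(x) v(x) dx.
Integrate the LHS by parts once:
  ∫_0^1/3 −u'' v dx = −[u'(x) v(x)]_0^1/3 + ∫_0^1/3 u'(x) v'(x) dx.
Thus ∫_0^1/3 u'(x) v'(x) dx = ∫_0^1/3 f(x) v(x) dx + [u'(x) v(x)]_0^1/3.
Choose V so that boundary terms are either known or forced to vanish.
u is Dirichlet: u(0) = u(1/3) = 0. Let V = H^1_0(0, 1/3); then v(0) = v(1/3) = 0, and [u' v]_0^1/3 = 0.
Weak formulation: find u (satisfying any essential BC) such that ∫_0^1/3 u'(x) v'(x) dx = ∫_0^1/3 f v dx for all v ∈ V.
Substituting f(x) = 5*sin(6*π*x), the right-hand side is ∫_0^1/3 (5*sin(6*π*x)) v dx.


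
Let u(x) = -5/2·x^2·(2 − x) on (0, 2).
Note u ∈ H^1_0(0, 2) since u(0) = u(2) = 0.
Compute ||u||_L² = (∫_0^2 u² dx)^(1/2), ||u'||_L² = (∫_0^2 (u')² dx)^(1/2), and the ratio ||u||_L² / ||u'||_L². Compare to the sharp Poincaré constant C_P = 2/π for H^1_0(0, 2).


||u||_L² / ||u'||_L² = sqrt(14)/7 < C_P = 2/π.

u(x) = -5/2·x^2·(2 − x), so u'(x) = 5*x*(3*x - 4)/2.
u(x) = -5/2·x^2·(2 − x) vanishes at x = 0 and x = 2, so u ∈ H^1_0(0, 2). Differentiate via the product rule and integrate the resulting polynomials term by term.
  ∫_0^2 u² dx = ∫_0^2 (25*x^6/4 - 25*x^5 + 25*x^4) dx. Term by term:
    ∫_0^2 25*x^6/4 dx = 800/7;  ∫_0^2 -25*x^5 dx = -800/3;  ∫_0^2 25*x^4 dx = 160.
  Sum: 800/7 − 800/3 + 160 = 160/21.
  ∫_0^2 (u')² dx = ∫_0^2 (225*x^4/4 - 150*x^3 + 100*x^2) dx. Term by term:
    ∫_0^2 225*x^4/4 dx = 360;  ∫_0^2 -150*x^3 dx = -600;  ∫_0^2 100*x^2 dx = 800/3.
  Sum: 360 − 600 + 800/3 = 80/3.
∫_0^2 u² dx = 160/21, so ||u||_L² = 4*sqrt(210)/21.
∫_0^2 (u')² dx = 80/3, so ||u'||_L² = 4*sqrt(15)/3.
Ratio ||u||_L² / ||u'||_L² = sqrt(14)/7.
Sharp Poincaré constant on H^1_0(0, 2) is C_P = L/π = 2/π, achieved by sin(π/2·x).
A polynomial bump cannot attain the sharp Poincaré constant (only the first sine eigenfunction does), so the ratio is strictly less than C_P, consistent with ||u||_L² ≤ C_P ||u'||_L².


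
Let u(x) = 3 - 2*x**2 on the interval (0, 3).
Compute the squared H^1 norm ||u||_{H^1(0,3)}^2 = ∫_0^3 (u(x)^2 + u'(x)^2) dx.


||u||_{H^1}^2 = 1287/5

The H^1 norm (squared) on an interval (0, L) is
  ||u||_{H^1}^2 = ∫_0^L u(x)^2 dx + ∫_0^L u'(x)^2 dx.
Compute u'(x) = -4*x.
Then u(x)^2 = 4*x**4 - 12*x**2 + 9 and u'(x)^2 = 16*x**2.
Integrate each monomial from 0 to 3 using ∫_0^3 c·x^n dx = c·3^(n+1)/(n+1):
  ∫_0^3 u(x)^2 dx = ∫_0^3 (4*x^4 - 12*x^2 + 9) dx. Term by term:
    ∫_0^3 4*x^4 dx = 972/5;  ∫_0^3 -12*x^2 dx = -108;  ∫_0^3 9 dx = 27.
  Sum: 972/5 − 108 + 27 = 567/5.
  ∫_0^3 u'(x)^2 dx = ∫_0^3 (16*x^2) dx. Term by term:
    ∫_0^3 16*x^2 dx = 144.
Adding: ||u||_{H^1}^2 = 567/5 + 144 = 1287/5.


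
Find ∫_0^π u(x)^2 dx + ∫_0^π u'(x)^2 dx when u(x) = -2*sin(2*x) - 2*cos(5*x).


||u||_{H^1(0,π)}^2 = -832/21 + 62*π

u'(x) = 10*sin(5*x) - 4*cos(2*x).
Expand u² and (u')² and integrate term by term on (0, π), using: for integers n ≥ 1, ∫_0^π sin²(nx) dx = ∫_0^π cos²(nx) dx = π/2; for n ≠ n', ∫_0^π sin(nx)sin(n'x) dx = ∫_0^π cos(nx)cos(n'x) dx = 0; and by product-to-sum, ∫_0^π sin(nx)cos(n'x) dx = ½∫_0^π [sin((n+n')x) + sin((n−n')x)] dx, which is 0 when n+n' is even and 2n/(n²−n'²) when n+n' is odd (it need not vanish on (0, π)).
  u² squared terms: (-2)²·∫cos(5x)² dx = 4·π/2 = 2*π;  (-2)²·∫sin(2x)² dx = 4·π/2 = 2*π.
  u² cross terms: 2·(-2)·(-2)·∫cos(5x)·sin(2x) dx = 8·(-4/21) = -32/21.
  So ∫_0^π u² dx = 2*π + 2*π − 32/21 = -32/21 + 4*π.
  (u')² squared terms: (-4)²·∫cos(2x)² dx = 16·π/2 = 8*π;  (10)²·∫sin(5x)² dx = 100·π/2 = 50*π.
  (u')² cross terms: 2·(-4)·(10)·∫cos(2x)·sin(5x) dx = -80·(10/21) = -800/21.
  So ∫_0^π (u')² dx = 8*π + 50*π − 800/21 = -800/21 + 58*π.
||u||_{H^1}^2 = (-32/21 + 4*π) + (-800/21 + 58*π) = -832/21 + 62*π.


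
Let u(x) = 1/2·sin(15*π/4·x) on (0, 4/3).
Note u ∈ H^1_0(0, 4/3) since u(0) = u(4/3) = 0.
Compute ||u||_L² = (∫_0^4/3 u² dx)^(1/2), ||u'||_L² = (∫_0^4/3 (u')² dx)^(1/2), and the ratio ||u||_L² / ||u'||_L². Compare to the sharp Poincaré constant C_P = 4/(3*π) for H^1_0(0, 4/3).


||u||_L² / ||u'||_L² = 4/(15*π) < C_P = 4/(3*π).

u(x) = 1/2·sin(15*π/4·x), so u'(x) = 15*π*cos(15*π*x/4)/8.
Writing u(x) = A·sin(kπx/L) with A = 1/2 and k = 5, use ∫_0^L sin²(kπx/L) dx = L/2 and ∫_0^L cos²(kπx/L) dx = L/2.
u² = 1/4·sin²(15*π/4·x) and (u')² = 225*π^2/64·cos²(15*π/4·x), and each of sin², cos² integrates to L/2 = 2/3 over (0, 4/3).
∫_0^4/3 u² dx = 1/6, so ||u||_L² = sqrt(6)/6.
∫_0^4/3 (u')² dx = 75*π^2/32, so ||u'||_L² = 5*sqrt(6)*π/8.
Ratio ||u||_L² / ||u'||_L² = 4/(15*π).
Sharp Poincaré constant on H^1_0(0, 4/3) is C_P = L/π = 4/(3*π), achieved by sin(3*π/4·x).
This is the k = 5 harmonic; the ratio L/(kπ) is strictly less than C_P = L/π, consistent with the sharp inequality ||u||_L² ≤ C_P ||u'||_L².


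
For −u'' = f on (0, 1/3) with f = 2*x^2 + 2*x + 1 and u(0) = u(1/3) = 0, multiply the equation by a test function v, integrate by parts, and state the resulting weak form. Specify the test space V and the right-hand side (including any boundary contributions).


V = H^1_0(0, 1/3) (so v(0) = v(1/3) = 0); weak form: ∫_0^1/3 u'v' dx = ∫_0^1/3 (2*x^2 + 2*x + 1) v dx for all v ∈ V.

Multiply both sides by a test function v and integrate from 0 to 1/3:
  ∫_0^1/3 −u''(x) v(x) dx = ∫_0^1/3 f(x) v(x) dx.
Integrate the LHS by parts once:
  ∫_0^1/3 −u'' v dx = −[u'(x) v(x)]_0^1/3 + ∫_0^1/3 u'(x) v'(x) dx.
Thus ∫_0^1/3 u'(x) v'(x) dx = ∫_0^1/3 f(x) v(x) dx + [u'(x) v(x)]_0^1/3.
Choose V so that boundary terms are either known or forced to vanish.
u is Dirichlet: u(0) = u(1/3) = 0. Let V = H^1_0(0, 1/3); then v(0) = v(1/3) = 0, and [u' v]_0^1/3 = 0.
Weak formulation: find u (satisfying any essential BC) such that ∫_0^1/3 u'(x) v'(x) dx = ∫_0^1/3 f v dx for all v ∈ V.
Substituting f(x) = 2*x^2 + 2*x + 1, the right-hand side is ∫_0^1/3 (2*x^2 + 2*x + 1) v dx.


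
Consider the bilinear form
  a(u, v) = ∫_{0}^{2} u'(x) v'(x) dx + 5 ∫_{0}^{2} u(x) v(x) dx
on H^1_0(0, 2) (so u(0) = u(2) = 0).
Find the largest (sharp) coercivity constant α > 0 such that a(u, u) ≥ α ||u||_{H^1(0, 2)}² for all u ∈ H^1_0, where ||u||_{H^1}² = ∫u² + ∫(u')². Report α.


α = 1

Coercivity of a(·,·) on H^1_0(0, 2) means a(u, u) ≥ α ||u||_{H^1}² for every u ∈ H^1_0.
The interval has length L = 2, and Poincaré/coercivity depend only on L. Here a(u, u) = ∫(u')² + (5)·∫u².
Here c = 5 ≥ 1, so a(u,u) = ∫(u')² + c∫u² ≥ ∫(u')² + ∫u² = ||u||_{H^1}², i.e. α = 1 works. No larger α is possible: a(u,u) ≥ α||u||_{H^1}² means (1−α)∫(u')² ≥ (α−c)∫u², and for the modes u_n = sin(nπ(x−x₀)/L) (x₀ the left endpoint) one has ∫u_n²/∫(u_n')² = (L/(nπ))² → 0, so a(u_n,u_n)/||u_n||_{H^1}² → 1. Hence the optimal constant is α = 1.
Therefore α = 1.


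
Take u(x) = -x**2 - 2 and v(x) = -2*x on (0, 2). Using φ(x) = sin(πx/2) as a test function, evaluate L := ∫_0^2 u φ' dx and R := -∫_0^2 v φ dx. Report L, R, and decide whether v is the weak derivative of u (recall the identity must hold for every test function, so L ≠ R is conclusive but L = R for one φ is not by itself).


LHS = 8/π, RHS = 8/π. Yes, v = u' weakly.

u(x) = -x**2 - 2, classical derivative u'(x) = -2*x.
φ(x) = sin(πx/2), so φ'(x) = π*cos(π*x/2)/2.
Note φ(0) = φ(2) = 0, so the boundary term u·φ vanishes.
LHS = ∫_0^2 u(x) φ'(x) dx = ∫_0^2 (-π*x^2*cos(π*x/2)/2 - π*cos(π*x/2)) dx. Term by term:
  ∫_0^2 -π*cos(π*x/2) dx = 0;  ∫_0^2 -π*x^2*cos(π*x/2)/2 dx = 8/π.
Sum: 0 + 8/π = 8/π.
So LHS = 8/π.
∫_0^2 v(x) φ(x) dx = ∫_0^2 (-2*x*sin(π*x/2)) dx. Term by term:
  ∫_0^2 -2*x*sin(π*x/2) dx = -8/π.
So RHS = -∫_0^2 v(x) φ(x) dx = 8/π.
LHS = RHS, so the identity holds for this test φ.
Moreover u is smooth here and v(x) = u'(x) = -2*x pointwise, so the identity holds for every test function. Hence v is the weak derivative of u.


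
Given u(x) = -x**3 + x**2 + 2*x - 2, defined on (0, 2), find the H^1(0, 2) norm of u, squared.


||u||_{H^1}^2 = 1472/105

The H^1 norm (squared) on an interval (0, L) is
  ||u||_{H^1}^2 = ∫_0^L u(x)^2 dx + ∫_0^L u'(x)^2 dx.
Compute u'(x) = -3*x**2 + 2*x + 2.
Then u(x)^2 = x**6 - 2*x**5 - 3*x**4 + 8*x**3 - 8*x + 4 and u'(x)^2 = 9*x**4 - 12*x**3 - 8*x**2 + 8*x + 4.
Integrate each monomial from 0 to 2 using ∫_0^2 c·x^n dx = c·2^(n+1)/(n+1):
  ∫_0^2 u(x)^2 dx = ∫_0^2 (x^6 - 2*x^5 - 3*x^4 + 8*x^3 - 8*x + 4) dx. Term by term:
    ∫_0^2 x^6 dx = 128/7;  ∫_0^2 -2*x^5 dx = -64/3;  ∫_0^2 -3*x^4 dx = -96/5;
    ∫_0^2 8*x^3 dx = 32;  ∫_0^2 -8*x dx = -16;  ∫_0^2 4 dx = 8.
  Sum: 128/7 − 64/3 − 96/5 + 32 − 16 + 8 = 184/105.
  ∫_0^2 u'(x)^2 dx = ∫_0^2 (9*x^4 - 12*x^3 - 8*x^2 + 8*x + 4) dx. Term by term:
    ∫_0^2 9*x^4 dx = 288/5;  ∫_0^2 -12*x^3 dx = -48;  ∫_0^2 -8*x^2 dx = -64/3;
    ∫_0^2 8*x dx = 16;  ∫_0^2 4 dx = 8.
  Sum: 288/5 − 48 − 64/3 + 16 + 8 = 184/15.
Adding: ||u||_{H^1}^2 = 184/105 + 184/15 = 1472/105.


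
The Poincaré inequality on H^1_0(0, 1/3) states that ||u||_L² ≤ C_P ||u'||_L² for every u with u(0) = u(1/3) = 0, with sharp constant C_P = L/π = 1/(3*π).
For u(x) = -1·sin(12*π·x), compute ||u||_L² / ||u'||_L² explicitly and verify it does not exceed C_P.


||u||_L² / ||u'||_L² = 1/(12*π) < C_P = 1/(3*π).

u(x) = -1·sin(12*π·x), so u'(x) = -12*π*cos(12*π*x).
Writing u(x) = A·sin(kπx/L) with A = -1 and k = 4, use ∫_0^L sin²(kπx/L) dx = L/2 and ∫_0^L cos²(kπx/L) dx = L/2.
u² = 1·sin²(12*π·x) and (u')² = 144*π^2·cos²(12*π·x), and each of sin², cos² integrates to L/2 = 1/6 over (0, 1/3).
∫_0^1/3 u² dx = 1/6, so ||u||_L² = sqrt(6)/6.
∫_0^1/3 (u')² dx = 24*π^2, so ||u'||_L² = 2*sqrt(6)*π.
Ratio ||u||_L² / ||u'||_L² = 1/(12*π).
Sharp Poincaré constant on H^1_0(0, 1/3) is C_P = L/π = 1/(3*π), achieved by sin(3*π·x).
This is the k = 4 harmonic; the ratio L/(kπ) is strictly less than C_P = L/π, consistent with the sharp inequality ||u||_L² ≤ C_P ||u'||_L².


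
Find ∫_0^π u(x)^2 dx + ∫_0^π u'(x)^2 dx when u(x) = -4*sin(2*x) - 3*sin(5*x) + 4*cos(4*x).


||u||_{H^1(0,π)}^2 = -1360/3 + 293*π

u'(x) = -16*sin(4*x) - 8*cos(2*x) - 15*cos(5*x).
Expand u² and (u')² and integrate term by term on (0, π), using: for integers n ≥ 1, ∫_0^π sin²(nx) dx = ∫_0^π cos²(nx) dx = π/2; for n ≠ n', ∫_0^π sin(nx)sin(n'x) dx = ∫_0^π cos(nx)cos(n'x) dx = 0; and by product-to-sum, ∫_0^π sin(nx)cos(n'x) dx = ½∫_0^π [sin((n+n')x) + sin((n−n')x)] dx, which is 0 when n+n' is even and 2n/(n²−n'²) when n+n' is odd (it need not vanish on (0, π)).
  u² squared terms: (-4)²·∫sin(2x)² dx = 16·π/2 = 8*π;  (-3)²·∫sin(5x)² dx = 9·π/2 = 9*π/2;  (4)²·∫cos(4x)² dx = 16·π/2 = 8*π.
  u² cross terms: 2·(-4)·(-3)·∫sin(2x)·sin(5x) dx = 24·(0) = 0;  2·(-4)·(4)·∫sin(2x)·cos(4x) dx = -32·(0) = 0;  2·(-3)·(4)·∫sin(5x)·cos(4x) dx = -24·(10/9) = -80/3.
  So ∫_0^π u² dx = 8*π + 9*π/2 + 8*π + 0 + 0 − 80/3 = -80/3 + 41*π/2.
  (u')² squared terms: (-16)²·∫sin(4x)² dx = 256·π/2 = 128*π;  (-15)²·∫cos(5x)² dx = 225·π/2 = 225*π/2;  (-8)²·∫cos(2x)² dx = 64·π/2 = 32*π.
  (u')² cross terms: 2·(-16)·(-15)·∫sin(4x)·cos(5x) dx = 480·(-8/9) = -1280/3;  2·(-16)·(-8)·∫sin(4x)·cos(2x) dx = 256·(0) = 0;  2·(-15)·(-8)·∫cos(5x)·cos(2x) dx = 240·(0) = 0.
  So ∫_0^π (u')² dx = 128*π + 225*π/2 + 32*π − 1280/3 + 0 + 0 = -1280/3 + 545*π/2.
||u||_{H^1}^2 = (-80/3 + 41*π/2) + (-1280/3 + 545*π/2) = -1360/3 + 293*π.


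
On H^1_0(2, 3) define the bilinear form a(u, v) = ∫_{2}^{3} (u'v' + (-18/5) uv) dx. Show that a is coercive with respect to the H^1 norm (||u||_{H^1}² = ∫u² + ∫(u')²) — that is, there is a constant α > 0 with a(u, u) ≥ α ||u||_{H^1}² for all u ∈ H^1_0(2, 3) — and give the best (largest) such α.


α = (-18/5 + π^2)/(1 + π^2)

Coercivity of a(·,·) on H^1_0(2, 3) means a(u, u) ≥ α ||u||_{H^1}² for every u ∈ H^1_0.
The interval has length L = 1, and Poincaré/coercivity depend only on L. Here a(u, u) = ∫(u')² + (-18/5)·∫u².
Here c = -18/5 < 0 with |c| < (π/L)² = π^2, so coercivity still holds. The condition a(u,u) ≥ α||u||_{H^1}² reads (1−α)∫(u')² ≥ (α−c)∫u². Any admissible α is ≤ 1 (rapidly oscillating u have ∫u²/∫(u')² → 0), and α = 1 would force 0 ≥ (1−c)∫u², impossible since c < 1; so 1−α > 0. By the sharp Poincaré inequality on H^1_0 of an interval of length L, ∫(u')² ≥ (π/L)²∫u² with equality for the first sine mode sin(π(x−x₀)/L) (x₀ the left endpoint), so the inequality holds for all u iff (1−α)(π/L)² ≥ α − c, i.e. α ≤ ((π/L)² + c)/((π/L)² + 1) = (1 + c(L/π)²)/(1 + (L/π)²). (Direct route, valid since c ≤ 0: Poincaré gives c∫u² ≥ c(L/π)²∫(u')², so a(u,u) ≥ (1 + c(L/π)²)∫(u')², while ||u||_{H^1}² ≤ (1 + (L/π)²)∫(u')²; dividing yields the same α.) With (π/L)² = π^2 and c = -18/5, the largest admissible constant is α = ((π/L)² + c)/((π/L)² + 1).
Simplifying, α = (-18/5 + π^2)/(1 + π^2).


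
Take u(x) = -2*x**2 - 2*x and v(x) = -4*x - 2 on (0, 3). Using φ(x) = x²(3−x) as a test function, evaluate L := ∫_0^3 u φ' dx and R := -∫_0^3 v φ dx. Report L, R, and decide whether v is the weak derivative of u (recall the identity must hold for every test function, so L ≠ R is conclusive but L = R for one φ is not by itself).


LHS = 621/10, RHS = 621/10. Yes, v = u' weakly.

u(x) = -2*x**2 - 2*x, classical derivative u'(x) = -4*x - 2.
φ(x) = x²(3−x), so φ'(x) = 3*x*(2 - x).
Note φ(0) = φ(3) = 0, so the boundary term u·φ vanishes.
LHS = ∫_0^3 u(x) φ'(x) dx = ∫_0^3 (6*x^4 - 6*x^3 - 12*x^2) dx. Term by term:
  ∫_0^3 6*x^4 dx = 1458/5;  ∫_0^3 -6*x^3 dx = -243/2;  ∫_0^3 -12*x^2 dx = -108.
Sum: 1458/5 − 243/2 − 108 = 621/10.
So LHS = 621/10.
∫_0^3 v(x) φ(x) dx = ∫_0^3 (4*x^4 - 10*x^3 - 6*x^2) dx. Term by term:
  ∫_0^3 4*x^4 dx = 972/5;  ∫_0^3 -10*x^3 dx = -405/2;  ∫_0^3 -6*x^2 dx = -54.
Sum: 972/5 − 405/2 − 54 = -621/10.
So RHS = -∫_0^3 v(x) φ(x) dx = 621/10.
LHS = RHS, so the identity holds for this test φ.
Moreover u is smooth here and v(x) = u'(x) = -4*x - 2 pointwise, so the identity holds for every test function. Hence v is the weak derivative of u.


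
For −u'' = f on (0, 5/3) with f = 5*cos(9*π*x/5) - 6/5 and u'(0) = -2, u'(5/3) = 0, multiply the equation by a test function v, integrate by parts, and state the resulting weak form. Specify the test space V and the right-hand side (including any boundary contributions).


V = H^1(0, 5/3) (v unrestricted at boundary; u is determined up to an additive constant); weak form: ∫_0^5/3 u'v' dx = ∫_0^5/3 (5*cos(9*π*x/5) - 6/5) v dx + 2·v(0) for all v ∈ V.

Multiply both sides by a test function v and integrate from 0 to 5/3:
  ∫_0^5/3 −u''(x) v(x) dx = ∫_0^5/3 f(x) v(x) dx.
Integrate the LHS by parts once:
  ∫_0^5/3 −u'' v dx = −[u'(x) v(x)]_0^5/3 + ∫_0^5/3 u'(x) v'(x) dx.
Thus ∫_0^5/3 u'(x) v'(x) dx = ∫_0^5/3 f(x) v(x) dx + [u'(x) v(x)]_0^5/3.
Choose V so that boundary terms are either known or forced to vanish.
u has inhomogeneous Neumann u'(0) = -2, u'(5/3) = 0. [u' v]_0^5/3 = (0)·v(5/3) − (-2)·v(0) = 2·v(0). Take V = H^1(0, 5/3); boundary term becomes part of RHS.
Weak formulation: find u (satisfying any essential BC) such that ∫_0^5/3 u'(x) v'(x) dx = ∫_0^5/3 f v dx + 2·v(0) for all v ∈ V (Neumann data are natural BCs: they enter the RHS as boundary terms).
Substituting f(x) = 5*cos(9*π*x/5) - 6/5, the right-hand side is ∫_0^5/3 (5*cos(9*π*x/5) - 6/5) v dx + 2·v(0).
Compatibility check (pure Neumann): taking v ≡ 1 ∈ V gives 0 = ∫_0^5/3 f dx + (0) − (-2), i.e. ∫_0^5/3 f dx must equal u'(0) − u'(5/3) = -2. Indeed ∫_0^5/3 (5*cos(9*π*x/5) - 6/5) dx = -2, so the data are compatible. The solution is then unique only up to an additive constant (fix it e.g. by requiring ∫_0^5/3 u dx = 0).


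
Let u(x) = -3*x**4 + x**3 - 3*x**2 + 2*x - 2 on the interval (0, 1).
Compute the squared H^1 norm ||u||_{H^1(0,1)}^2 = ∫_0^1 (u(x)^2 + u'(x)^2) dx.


||u||_{H^1}^2 = 13637/420

The H^1 norm (squared) on an interval (0, L) is
  ||u||_{H^1}^2 = ∫_0^L u(x)^2 dx + ∫_0^L u'(x)^2 dx.
Compute u'(x) = -12*x**3 + 3*x**2 - 6*x + 2.
Then u(x)^2 = 9*x**8 - 6*x**7 + 19*x**6 - 18*x**5 + 25*x**4 - 16*x**3 + 16*x**2 - 8*x + 4 and u'(x)^2 = 144*x**6 - 72*x**5 + 153*x**4 - 84*x**3 + 48*x**2 - 24*x + 4.
Integrate each monomial from 0 to 1 using ∫_0^1 c·x^n dx = c·1^(n+1)/(n+1):
  ∫_0^1 u(x)^2 dx = ∫_0^1 (9*x^8 - 6*x^7 + 19*x^6 - 18*x^5 + 25*x^4 - 16*x^3 + 16*x^2 - 8*x + 4) dx. Term by term:
    ∫_0^1 9*x^8 dx = 1;  ∫_0^1 -6*x^7 dx = -3/4;  ∫_0^1 19*x^6 dx = 19/7;
    ∫_0^1 -18*x^5 dx = -3;  ∫_0^1 25*x^4 dx = 5;  ∫_0^1 -16*x^3 dx = -4;
    ∫_0^1 16*x^2 dx = 16/3;  ∫_0^1 -8*x dx = -4;  ∫_0^1 4 dx = 4.
  Sum: 1 − 3/4 + 19/7 − 3 + 5 − 4 + 16/3 − 4 + 4 = 529/84.
  ∫_0^1 u'(x)^2 dx = ∫_0^1 (144*x^6 - 72*x^5 + 153*x^4 - 84*x^3 + 48*x^2 - 24*x + 4) dx. Term by term:
    ∫_0^1 144*x^6 dx = 144/7;  ∫_0^1 -72*x^5 dx = -12;  ∫_0^1 153*x^4 dx = 153/5;
    ∫_0^1 -84*x^3 dx = -21;  ∫_0^1 48*x^2 dx = 16;  ∫_0^1 -24*x dx = -12;
    ∫_0^1 4 dx = 4.
  Sum: 144/7 − 12 + 153/5 − 21 + 16 − 12 + 4 = 916/35.
Adding: ||u||_{H^1}^2 = 529/84 + 916/35 = 13637/420.


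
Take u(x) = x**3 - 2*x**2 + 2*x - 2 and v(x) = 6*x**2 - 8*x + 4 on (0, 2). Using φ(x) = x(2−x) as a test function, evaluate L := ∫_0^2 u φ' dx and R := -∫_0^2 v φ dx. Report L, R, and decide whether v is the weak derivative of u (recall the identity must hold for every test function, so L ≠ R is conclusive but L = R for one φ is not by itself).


LHS = -32/15, RHS = -64/15. No, v is not the weak derivative of u.

u(x) = x**3 - 2*x**2 + 2*x - 2, classical derivative u'(x) = 3*x**2 - 4*x + 2.
φ(x) = x(2−x), so φ'(x) = 2 - 2*x.
Note φ(0) = φ(2) = 0, so the boundary term u·φ vanishes.
LHS = ∫_0^2 u(x) φ'(x) dx = ∫_0^2 (-2*x^4 + 6*x^3 - 8*x^2 + 8*x - 4) dx. Term by term:
  ∫_0^2 -2*x^4 dx = -64/5;  ∫_0^2 6*x^3 dx = 24;  ∫_0^2 -8*x^2 dx = -64/3;
  ∫_0^2 8*x dx = 16;  ∫_0^2 -4 dx = -8.
Sum: -64/5 + 24 − 64/3 + 16 − 8 = -32/15.
So LHS = -32/15.
∫_0^2 v(x) φ(x) dx = ∫_0^2 (-6*x^4 + 20*x^3 - 20*x^2 + 8*x) dx. Term by term:
  ∫_0^2 -6*x^4 dx = -192/5;  ∫_0^2 20*x^3 dx = 80;  ∫_0^2 -20*x^2 dx = -160/3;
  ∫_0^2 8*x dx = 16.
Sum: -192/5 + 80 − 160/3 + 16 = 64/15.
So RHS = -∫_0^2 v(x) φ(x) dx = -64/15.
LHS − RHS = 32/15 ≠ 0, so the identity fails.
(For a valid weak derivative the identity must hold for EVERY test function, in particular this one. The failure shows v is NOT the weak derivative of u.)
Correct weak derivative would be u'(x) = 3*x**2 - 4*x + 2.


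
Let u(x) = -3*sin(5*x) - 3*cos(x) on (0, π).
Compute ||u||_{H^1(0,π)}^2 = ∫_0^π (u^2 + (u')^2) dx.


||u||_{H^1(0,π)}^2 = 126*π

u'(x) = 3*sin(x) - 15*cos(5*x).
Expand u² and (u')² and integrate term by term on (0, π), using: for integers n ≥ 1, ∫_0^π sin²(nx) dx = ∫_0^π cos²(nx) dx = π/2; for n ≠ n', ∫_0^π sin(nx)sin(n'x) dx = ∫_0^π cos(nx)cos(n'x) dx = 0; and by product-to-sum, ∫_0^π sin(nx)cos(n'x) dx = ½∫_0^π [sin((n+n')x) + sin((n−n')x)] dx, which is 0 when n+n' is even and 2n/(n²−n'²) when n+n' is odd (it need not vanish on (0, π)).
  u² squared terms: (-3)²·∫cos(x)² dx = 9·π/2 = 9*π/2;  (-3)²·∫sin(5x)² dx = 9·π/2 = 9*π/2.
  u² cross terms: 2·(-3)·(-3)·∫cos(x)·sin(5x) dx = 18·(0) = 0.
  So ∫_0^π u² dx = 9*π/2 + 9*π/2 + 0 = 9*π.
  (u')² squared terms: (-15)²·∫cos(5x)² dx = 225·π/2 = 225*π/2;  (3)²·∫sin(x)² dx = 9·π/2 = 9*π/2.
  (u')² cross terms: 2·(-15)·(3)·∫cos(5x)·sin(x) dx = -90·(0) = 0.
  So ∫_0^π (u')² dx = 225*π/2 + 9*π/2 + 0 = 117*π.
||u||_{H^1}^2 = (9*π) + (117*π) = 126*π.


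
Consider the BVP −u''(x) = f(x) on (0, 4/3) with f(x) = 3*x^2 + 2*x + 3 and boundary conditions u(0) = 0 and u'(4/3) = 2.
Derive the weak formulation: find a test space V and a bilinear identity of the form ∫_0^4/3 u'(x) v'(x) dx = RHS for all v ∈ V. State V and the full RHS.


V = {v ∈ H^1(0, 4/3) : v(0) = 0} (test functions vanish at x = 0 where u is specified); weak form: ∫_0^4/3 u'v' dx = ∫_0^4/3 (3*x^2 + 2*x + 3) v dx + 2·v(4/3) for all v ∈ V.

Multiply both sides by a test function v and integrate from 0 to 4/3:
  ∫_0^4/3 −u''(x) v(x) dx = ∫_0^4/3 f(x) v(x) dx.
Integrate the LHS by parts once:
  ∫_0^4/3 −u'' v dx = −[u'(x) v(x)]_0^4/3 + ∫_0^4/3 u'(x) v'(x) dx.
Thus ∫_0^4/3 u'(x) v'(x) dx = ∫_0^4/3 f(x) v(x) dx + [u'(x) v(x)]_0^4/3.
Choose V so that boundary terms are either known or forced to vanish.
Mixed BC: u(0) = 0 (Dirichlet) and u'(4/3) = 2 (Neumann). Define V = {v ∈ H^1(0, 4/3) : v(0) = 0}. Then [u' v]_0^4/3 = u'(4/3)·v(4/3) − u'(0)·0 = 2·v(4/3).
Weak formulation: find u (satisfying any essential BC) such that ∫_0^4/3 u'(x) v'(x) dx = ∫_0^4/3 f v dx + 2·v(4/3) for all v ∈ V (Dirichlet at 0 absorbed into V; Neumann datum at x = 4/3 contributes the boundary term).
Substituting f(x) = 3*x^2 + 2*x + 3, the right-hand side is ∫_0^4/3 (3*x^2 + 2*x + 3) v dx + 2·v(4/3).


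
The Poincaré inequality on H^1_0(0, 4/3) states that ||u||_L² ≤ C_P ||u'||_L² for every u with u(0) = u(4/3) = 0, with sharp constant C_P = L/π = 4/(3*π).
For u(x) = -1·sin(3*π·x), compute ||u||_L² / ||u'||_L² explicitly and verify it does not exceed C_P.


||u||_L² / ||u'||_L² = 1/(3*π) < C_P = 4/(3*π).

u(x) = -1·sin(3*π·x), so u'(x) = -3*π*cos(3*π*x).
Writing u(x) = A·sin(kπx/L) with A = -1 and k = 4, use ∫_0^L sin²(kπx/L) dx = L/2 and ∫_0^L cos²(kπx/L) dx = L/2.
u² = 1·sin²(3*π·x) and (u')² = 9*π^2·cos²(3*π·x), and each of sin², cos² integrates to L/2 = 2/3 over (0, 4/3).
∫_0^4/3 u² dx = 2/3, so ||u||_L² = sqrt(6)/3.
∫_0^4/3 (u')² dx = 6*π^2, so ||u'||_L² = sqrt(6)*π.
Ratio ||u||_L² / ||u'||_L² = 1/(3*π).
Sharp Poincaré constant on H^1_0(0, 4/3) is C_P = L/π = 4/(3*π), achieved by sin(3*π/4·x).
This is the k = 4 harmonic; the ratio L/(kπ) is strictly less than C_P = L/π, consistent with the sharp inequality ||u||_L² ≤ C_P ||u'||_L².


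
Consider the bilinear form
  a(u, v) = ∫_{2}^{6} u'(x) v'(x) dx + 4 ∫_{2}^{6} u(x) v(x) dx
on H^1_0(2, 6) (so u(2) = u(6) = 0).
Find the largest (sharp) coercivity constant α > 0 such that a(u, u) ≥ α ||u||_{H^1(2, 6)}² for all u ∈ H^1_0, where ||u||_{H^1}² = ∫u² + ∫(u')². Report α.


α = 1

Coercivity of a(·,·) on H^1_0(2, 6) means a(u, u) ≥ α ||u||_{H^1}² for every u ∈ H^1_0.
The interval has length L = 4, and Poincaré/coercivity depend only on L. Here a(u, u) = ∫(u')² + (4)·∫u².
Here c = 4 ≥ 1, so a(u,u) = ∫(u')² + c∫u² ≥ ∫(u')² + ∫u² = ||u||_{H^1}², i.e. α = 1 works. No larger α is possible: a(u,u) ≥ α||u||_{H^1}² means (1−α)∫(u')² ≥ (α−c)∫u², and for the modes u_n = sin(nπ(x−x₀)/L) (x₀ the left endpoint) one has ∫u_n²/∫(u_n')² = (L/(nπ))² → 0, so a(u_n,u_n)/||u_n||_{H^1}² → 1. Hence the optimal constant is α = 1.
Therefore α = 1.


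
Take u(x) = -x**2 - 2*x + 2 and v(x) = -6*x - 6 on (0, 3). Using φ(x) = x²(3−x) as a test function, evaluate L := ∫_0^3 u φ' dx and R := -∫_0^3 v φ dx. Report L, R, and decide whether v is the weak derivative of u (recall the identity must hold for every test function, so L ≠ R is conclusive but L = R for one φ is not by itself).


LHS = 189/5, RHS = 567/5. No, v is not the weak derivative of u.

u(x) = -x**2 - 2*x + 2, classical derivative u'(x) = -2*x - 2.
φ(x) = x²(3−x), so φ'(x) = 3*x*(2 - x).
Note φ(0) = φ(3) = 0, so the boundary term u·φ vanishes.
LHS = ∫_0^3 u(x) φ'(x) dx = ∫_0^3 (3*x^4 - 18*x^2 + 12*x) dx. Term by term:
  ∫_0^3 3*x^4 dx = 729/5;  ∫_0^3 -18*x^2 dx = -162;  ∫_0^3 12*x dx = 54.
Sum: 729/5 − 162 + 54 = 189/5.
So LHS = 189/5.
∫_0^3 v(x) φ(x) dx = ∫_0^3 (6*x^4 - 12*x^3 - 18*x^2) dx. Term by term:
  ∫_0^3 6*x^4 dx = 1458/5;  ∫_0^3 -12*x^3 dx = -243;  ∫_0^3 -18*x^2 dx = -162.
Sum: 1458/5 − 243 − 162 = -567/5.
So RHS = -∫_0^3 v(x) φ(x) dx = 567/5.
LHS − RHS = -378/5 ≠ 0, so the identity fails.
(For a valid weak derivative the identity must hold for EVERY test function, in particular this one. The failure shows v is NOT the weak derivative of u.)
Correct weak derivative would be u'(x) = -2*x - 2.


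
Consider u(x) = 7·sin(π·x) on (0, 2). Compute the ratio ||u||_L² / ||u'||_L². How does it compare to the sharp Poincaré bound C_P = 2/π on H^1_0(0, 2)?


||u||_L² / ||u'||_L² = 1/π < C_P = 2/π.

u(x) = 7·sin(π·x), so u'(x) = 7*π*cos(π*x).
Writing u(x) = A·sin(kπx/L) with A = 7 and k = 2, use ∫_0^L sin²(kπx/L) dx = L/2 and ∫_0^L cos²(kπx/L) dx = L/2.
u² = 49·sin²(π·x) and (u')² = 49*π^2·cos²(π·x), and each of sin², cos² integrates to L/2 = 1 over (0, 2).
∫_0^2 u² dx = 49, so ||u||_L² = 7.
∫_0^2 (u')² dx = 49*π^2, so ||u'||_L² = 7*π.
Ratio ||u||_L² / ||u'||_L² = 1/π.
Sharp Poincaré constant on H^1_0(0, 2) is C_P = L/π = 2/π, achieved by sin(π/2·x).
This is the k = 2 harmonic; the ratio L/(kπ) is strictly less than C_P = L/π, consistent with the sharp inequality ||u||_L² ≤ C_P ||u'||_L².


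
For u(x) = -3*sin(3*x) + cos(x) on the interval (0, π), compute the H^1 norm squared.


||u||_{H^1(0,π)}^2 = 46*π

u'(x) = -sin(x) - 9*cos(3*x).
Expand u² and (u')² and integrate term by term on (0, π), using: for integers n ≥ 1, ∫_0^π sin²(nx) dx = ∫_0^π cos²(nx) dx = π/2; for n ≠ n', ∫_0^π sin(nx)sin(n'x) dx = ∫_0^π cos(nx)cos(n'x) dx = 0; and by product-to-sum, ∫_0^π sin(nx)cos(n'x) dx = ½∫_0^π [sin((n+n')x) + sin((n−n')x)] dx, which is 0 when n+n' is even and 2n/(n²−n'²) when n+n' is odd (it need not vanish on (0, π)).
  u² squared terms: (-3)²·∫sin(3x)² dx = 9·π/2 = 9*π/2;  (1)²·∫cos(x)² dx = 1·π/2 = π/2.
  u² cross terms: 2·(-3)·(1)·∫sin(3x)·cos(x) dx = -6·(0) = 0.
  So ∫_0^π u² dx = 9*π/2 + π/2 + 0 = 5*π.
  (u')² squared terms: (-1)²·∫sin(x)² dx = 1·π/2 = π/2;  (-9)²·∫cos(3x)² dx = 81·π/2 = 81*π/2.
  (u')² cross terms: 2·(-1)·(-9)·∫sin(x)·cos(3x) dx = 18·(0) = 0.
  So ∫_0^π (u')² dx = π/2 + 81*π/2 + 0 = 41*π.
||u||_{H^1}^2 = (5*π) + (41*π) = 46*π.


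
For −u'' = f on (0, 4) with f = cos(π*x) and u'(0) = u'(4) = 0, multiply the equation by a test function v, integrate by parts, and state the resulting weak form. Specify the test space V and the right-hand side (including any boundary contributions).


V = H^1(0, 4) (no boundary constraint on v; u is determined up to an additive constant); weak form: ∫_0^4 u'v' dx = ∫_0^4 (cos(π*x)) v dx for all v ∈ V.

Multiply both sides by a test function v and integrate from 0 to 4:
  ∫_0^4 −u''(x) v(x) dx = ∫_0^4 f(x) v(x) dx.
Integrate the LHS by parts once:
  ∫_0^4 −u'' v dx = −[u'(x) v(x)]_0^4 + ∫_0^4 u'(x) v'(x) dx.
Thus ∫_0^4 u'(x) v'(x) dx = ∫_0^4 f(x) v(x) dx + [u'(x) v(x)]_0^4.
Choose V so that boundary terms are either known or forced to vanish.
u has homogeneous Neumann: u'(0) = u'(4) = 0. So [u' v]_0^4 = 0·v(4) − 0·v(0) = 0 for any v; take V = H^1(0, 4).
Weak formulation: find u (satisfying any essential BC) such that ∫_0^4 u'(x) v'(x) dx = ∫_0^4 f v dx for all v ∈ V (homogeneous Neumann, so boundary terms vanish).
Substituting f(x) = cos(π*x), the right-hand side is ∫_0^4 (cos(π*x)) v dx.
Compatibility check (pure Neumann): taking v ≡ 1 ∈ V gives 0 = ∫_0^4 f dx + (0) − (0), i.e. ∫_0^4 f dx must equal u'(0) − u'(4) = 0. Indeed ∫_0^4 (cos(π*x)) dx = 0, so the data are compatible. The solution is then unique only up to an additive constant (fix it e.g. by requiring ∫_0^4 u dx = 0).


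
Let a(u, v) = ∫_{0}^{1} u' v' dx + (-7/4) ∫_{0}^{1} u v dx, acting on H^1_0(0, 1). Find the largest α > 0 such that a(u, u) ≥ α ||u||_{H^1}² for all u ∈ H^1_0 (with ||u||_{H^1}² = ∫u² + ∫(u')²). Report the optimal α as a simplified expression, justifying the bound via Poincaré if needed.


α = (-7/4 + π^2)/(1 + π^2)

Coercivity of a(·,·) on H^1_0(0, 1) means a(u, u) ≥ α ||u||_{H^1}² for every u ∈ H^1_0.
The interval has length L = 1, and Poincaré/coercivity depend only on L. Here a(u, u) = ∫(u')² + (-7/4)·∫u².
Here c = -7/4 < 0 with |c| < (π/L)² = π^2, so coercivity still holds. The condition a(u,u) ≥ α||u||_{H^1}² reads (1−α)∫(u')² ≥ (α−c)∫u². Any admissible α is ≤ 1 (rapidly oscillating u have ∫u²/∫(u')² → 0), and α = 1 would force 0 ≥ (1−c)∫u², impossible since c < 1; so 1−α > 0. By the sharp Poincaré inequality on H^1_0 of an interval of length L, ∫(u')² ≥ (π/L)²∫u² with equality for the first sine mode sin(π(x−x₀)/L) (x₀ the left endpoint), so the inequality holds for all u iff (1−α)(π/L)² ≥ α − c, i.e. α ≤ ((π/L)² + c)/((π/L)² + 1) = (1 + c(L/π)²)/(1 + (L/π)²). (Direct route, valid since c ≤ 0: Poincaré gives c∫u² ≥ c(L/π)²∫(u')², so a(u,u) ≥ (1 + c(L/π)²)∫(u')², while ||u||_{H^1}² ≤ (1 + (L/π)²)∫(u')²; dividing yields the same α.) With (π/L)² = π^2 and c = -7/4, the largest admissible constant is α = ((π/L)² + c)/((π/L)² + 1).
Simplifying, α = (-7/4 + π^2)/(1 + π^2).


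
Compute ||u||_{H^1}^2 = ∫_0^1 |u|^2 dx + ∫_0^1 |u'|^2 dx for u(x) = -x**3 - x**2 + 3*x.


||u||_{H^1}^2 = 863/210

The H^1 norm (squared) on an interval (0, L) is
  ||u||_{H^1}^2 = ∫_0^L u(x)^2 dx + ∫_0^L u'(x)^2 dx.
Compute u'(x) = -3*x**2 - 2*x + 3.
Then u(x)^2 = x**6 + 2*x**5 - 5*x**4 - 6*x**3 + 9*x**2 and u'(x)^2 = 9*x**4 + 12*x**3 - 14*x**2 - 12*x + 9.
Integrate each monomial from 0 to 1 using ∫_0^1 c·x^n dx = c·1^(n+1)/(n+1):
  ∫_0^1 u(x)^2 dx = ∫_0^1 (x^6 + 2*x^5 - 5*x^4 - 6*x^3 + 9*x^2) dx. Term by term:
    ∫_0^1 x^6 dx = 1/7;  ∫_0^1 2*x^5 dx = 1/3;  ∫_0^1 -5*x^4 dx = -1;
    ∫_0^1 -6*x^3 dx = -3/2;  ∫_0^1 9*x^2 dx = 3.
  Sum: 1/7 + 1/3 − 1 − 3/2 + 3 = 41/42.
  ∫_0^1 u'(x)^2 dx = ∫_0^1 (9*x^4 + 12*x^3 - 14*x^2 - 12*x + 9) dx. Term by term:
    ∫_0^1 9*x^4 dx = 9/5;  ∫_0^1 12*x^3 dx = 3;  ∫_0^1 -14*x^2 dx = -14/3;
    ∫_0^1 -12*x dx = -6;  ∫_0^1 9 dx = 9.
  Sum: 9/5 + 3 − 14/3 − 6 + 9 = 47/15.
Adding: ||u||_{H^1}^2 = 41/42 + 47/15 = 863/210.


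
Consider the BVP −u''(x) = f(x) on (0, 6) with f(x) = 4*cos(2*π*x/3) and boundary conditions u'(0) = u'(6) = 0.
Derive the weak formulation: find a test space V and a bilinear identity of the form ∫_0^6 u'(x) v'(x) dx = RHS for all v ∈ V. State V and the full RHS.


V = H^1(0, 6) (no boundary constraint on v; u is determined up to an additive constant); weak form: ∫_0^6 u'v' dx = ∫_0^6 (4*cos(2*π*x/3)) v dx for all v ∈ V.

Multiply both sides by a test function v and integrate from 0 to 6:
  ∫_0^6 −u''(x) v(x) dx = ∫_0^6 f(x) v(x) dx.
Integrate the LHS by parts once:
  ∫_0^6 −u'' v dx = −[u'(x) v(x)]_0^6 + ∫_0^6 u'(x) v'(x) dx.
Thus ∫_0^6 u'(x) v'(x) dx = ∫_0^6 f(x) v(x) dx + [u'(x) v(x)]_0^6.
Choose V so that boundary terms are either known or forced to vanish.
u has homogeneous Neumann: u'(0) = u'(6) = 0. So [u' v]_0^6 = 0·v(6) − 0·v(0) = 0 for any v; take V = H^1(0, 6).
Weak formulation: find u (satisfying any essential BC) such that ∫_0^6 u'(x) v'(x) dx = ∫_0^6 f v dx for all v ∈ V (homogeneous Neumann, so boundary terms vanish).
Substituting f(x) = 4*cos(2*π*x/3), the right-hand side is ∫_0^6 (4*cos(2*π*x/3)) v dx.
Compatibility check (pure Neumann): taking v ≡ 1 ∈ V gives 0 = ∫_0^6 f dx + (0) − (0), i.e. ∫_0^6 f dx must equal u'(0) − u'(6) = 0. Indeed ∫_0^6 (4*cos(2*π*x/3)) dx = 0, so the data are compatible. The solution is then unique only up to an additive constant (fix it e.g. by requiring ∫_0^6 u dx = 0).


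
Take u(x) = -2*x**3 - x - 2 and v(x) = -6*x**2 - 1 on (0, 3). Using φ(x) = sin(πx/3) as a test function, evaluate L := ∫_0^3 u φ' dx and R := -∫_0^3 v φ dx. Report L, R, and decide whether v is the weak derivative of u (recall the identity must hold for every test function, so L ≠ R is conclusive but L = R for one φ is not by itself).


LHS = -648/π^3 + 168/π, RHS = -648/π^3 + 168/π. Yes, v = u' weakly.

u(x) = -2*x**3 - x - 2, classical derivative u'(x) = -6*x**2 - 1.
φ(x) = sin(πx/3), so φ'(x) = π*cos(π*x/3)/3.
Note φ(0) = φ(3) = 0, so the boundary term u·φ vanishes.
LHS = ∫_0^3 u(x) φ'(x) dx = ∫_0^3 (-2*π*x^3*cos(π*x/3)/3 - π*x*cos(π*x/3)/3 - 2*π*cos(π*x/3)/3) dx. Term by term:
  ∫_0^3 -2*π*cos(π*x/3)/3 dx = 0;  ∫_0^3 -2*π*x^3*cos(π*x/3)/3 dx = -648/π^3 + 162/π;  ∫_0^3 -π*x*cos(π*x/3)/3 dx = 6/π.
Sum: 0 + -648/π^3 + 162/π + 6/π = -648/π^3 + 168/π.
So LHS = -648/π^3 + 168/π.
∫_0^3 v(x) φ(x) dx = ∫_0^3 (-6*x^2*sin(π*x/3) - sin(π*x/3)) dx. Term by term:
  ∫_0^3 -sin(π*x/3) dx = -6/π;  ∫_0^3 -6*x^2*sin(π*x/3) dx = -162/π + 648/π^3.
Sum: -6/π + -162/π + 648/π^3 = -168/π + 648/π^3.
So RHS = -∫_0^3 v(x) φ(x) dx = -648/π^3 + 168/π.
LHS = RHS, so the identity holds for this test φ.
Moreover u is smooth here and v(x) = u'(x) = -6*x**2 - 1 pointwise, so the identity holds for every test function. Hence v is the weak derivative of u.


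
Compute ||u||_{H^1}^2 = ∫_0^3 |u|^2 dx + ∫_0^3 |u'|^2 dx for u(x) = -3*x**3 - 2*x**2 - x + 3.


||u||_{H^1}^2 = 707907/70

The H^1 norm (squared) on an interval (0, L) is
  ||u||_{H^1}^2 = ∫_0^L u(x)^2 dx + ∫_0^L u'(x)^2 dx.
Compute u'(x) = -9*x**2 - 4*x - 1.
Then u(x)^2 = 9*x**6 + 12*x**5 + 10*x**4 - 14*x**3 - 11*x**2 - 6*x + 9 and u'(x)^2 = 81*x**4 + 72*x**3 + 34*x**2 + 8*x + 1.
Integrate each monomial from 0 to 3 using ∫_0^3 c·x^n dx = c·3^(n+1)/(n+1):
  ∫_0^3 u(x)^2 dx = ∫_0^3 (9*x^6 + 12*x^5 + 10*x^4 - 14*x^3 - 11*x^2 - 6*x + 9) dx. Term by term:
    ∫_0^3 9*x^6 dx = 19683/7;  ∫_0^3 12*x^5 dx = 1458;  ∫_0^3 10*x^4 dx = 486;
    ∫_0^3 -14*x^3 dx = -567/2;  ∫_0^3 -11*x^2 dx = -99;  ∫_0^3 -6*x dx = -27;
    ∫_0^3 9 dx = 27.
  Sum: 19683/7 + 1458 + 486 − 567/2 − 99 − 27 + 27 = 61227/14.
  ∫_0^3 u'(x)^2 dx = ∫_0^3 (81*x^4 + 72*x^3 + 34*x^2 + 8*x + 1) dx. Term by term:
    ∫_0^3 81*x^4 dx = 19683/5;  ∫_0^3 72*x^3 dx = 1458;  ∫_0^3 34*x^2 dx = 306;
    ∫_0^3 8*x dx = 36;  ∫_0^3 1 dx = 3.
  Sum: 19683/5 + 1458 + 306 + 36 + 3 = 28698/5.
Adding: ||u||_{H^1}^2 = 61227/14 + 28698/5 = 707907/70.


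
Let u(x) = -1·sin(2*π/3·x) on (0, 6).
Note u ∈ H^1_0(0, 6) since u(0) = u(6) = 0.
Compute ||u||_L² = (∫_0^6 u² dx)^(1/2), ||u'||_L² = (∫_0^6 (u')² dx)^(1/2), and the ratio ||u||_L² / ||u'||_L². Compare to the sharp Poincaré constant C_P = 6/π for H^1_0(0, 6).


||u||_L² / ||u'||_L² = 3/(2*π) < C_P = 6/π.

u(x) = -1·sin(2*π/3·x), so u'(x) = -2*π*cos(2*π*x/3)/3.
Writing u(x) = A·sin(kπx/L) with A = -1 and k = 4, use ∫_0^L sin²(kπx/L) dx = L/2 and ∫_0^L cos²(kπx/L) dx = L/2.
u² = 1·sin²(2*π/3·x) and (u')² = 4*π^2/9·cos²(2*π/3·x), and each of sin², cos² integrates to L/2 = 3 over (0, 6).
∫_0^6 u² dx = 3, so ||u||_L² = sqrt(3).
∫_0^6 (u')² dx = 4*π^2/3, so ||u'||_L² = 2*sqrt(3)*π/3.
Ratio ||u||_L² / ||u'||_L² = 3/(2*π).
Sharp Poincaré constant on H^1_0(0, 6) is C_P = L/π = 6/π, achieved by sin(π/6·x).
This is the k = 4 harmonic; the ratio L/(kπ) is strictly less than C_P = L/π, consistent with the sharp inequality ||u||_L² ≤ C_P ||u'||_L².


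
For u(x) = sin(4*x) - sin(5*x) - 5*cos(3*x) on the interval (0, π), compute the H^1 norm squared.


||u||_{H^1(0,π)}^2 = -800/7 + 293*π/2

u'(x) = 15*sin(3*x) + 4*cos(4*x) - 5*cos(5*x).
Expand u² and (u')² and integrate term by term on (0, π), using: for integers n ≥ 1, ∫_0^π sin²(nx) dx = ∫_0^π cos²(nx) dx = π/2; for n ≠ n', ∫_0^π sin(nx)sin(n'x) dx = ∫_0^π cos(nx)cos(n'x) dx = 0; and by product-to-sum, ∫_0^π sin(nx)cos(n'x) dx = ½∫_0^π [sin((n+n')x) + sin((n−n')x)] dx, which is 0 when n+n' is even and 2n/(n²−n'²) when n+n' is odd (it need not vanish on (0, π)).
  u² squared terms: (-1)²·∫sin(5x)² dx = 1·π/2 = π/2;  (-5)²·∫cos(3x)² dx = 25·π/2 = 25*π/2;  (1)²·∫sin(4x)² dx = 1·π/2 = π/2.
  u² cross terms: 2·(-1)·(-5)·∫sin(5x)·cos(3x) dx = 10·(0) = 0;  2·(-1)·(1)·∫sin(5x)·sin(4x) dx = -2·(0) = 0;  2·(-5)·(1)·∫cos(3x)·sin(4x) dx = -10·(8/7) = -80/7.
  So ∫_0^π u² dx = π/2 + 25*π/2 + π/2 + 0 + 0 − 80/7 = -80/7 + 27*π/2.
  (u')² squared terms: (-5)²·∫cos(5x)² dx = 25·π/2 = 25*π/2;  (4)²·∫cos(4x)² dx = 16·π/2 = 8*π;  (15)²·∫sin(3x)² dx = 225·π/2 = 225*π/2.
  (u')² cross terms: 2·(-5)·(4)·∫cos(5x)·cos(4x) dx = -40·(0) = 0;  2·(-5)·(15)·∫cos(5x)·sin(3x) dx = -150·(0) = 0;  2·(4)·(15)·∫cos(4x)·sin(3x) dx = 120·(-6/7) = -720/7.
  So ∫_0^π (u')² dx = 25*π/2 + 8*π + 225*π/2 + 0 + 0 − 720/7 = -720/7 + 133*π.
||u||_{H^1}^2 = (-80/7 + 27*π/2) + (-720/7 + 133*π) = -800/7 + 293*π/2.


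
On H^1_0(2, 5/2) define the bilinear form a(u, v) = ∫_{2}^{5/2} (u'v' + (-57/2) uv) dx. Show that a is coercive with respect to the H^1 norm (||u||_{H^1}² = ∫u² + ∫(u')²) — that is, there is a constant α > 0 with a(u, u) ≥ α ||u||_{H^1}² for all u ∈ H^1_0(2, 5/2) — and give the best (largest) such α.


α = (-57 + 8*π^2)/(2*(1 + 4*π^2))

Coercivity of a(·,·) on H^1_0(2, 5/2) means a(u, u) ≥ α ||u||_{H^1}² for every u ∈ H^1_0.
The interval has length L = 1/2, and Poincaré/coercivity depend only on L. Here a(u, u) = ∫(u')² + (-57/2)·∫u².
Here c = -57/2 < 0 with |c| < (π/L)² = 4*π^2, so coercivity still holds. The condition a(u,u) ≥ α||u||_{H^1}² reads (1−α)∫(u')² ≥ (α−c)∫u². Any admissible α is ≤ 1 (rapidly oscillating u have ∫u²/∫(u')² → 0), and α = 1 would force 0 ≥ (1−c)∫u², impossible since c < 1; so 1−α > 0. By the sharp Poincaré inequality on H^1_0 of an interval of length L, ∫(u')² ≥ (π/L)²∫u² with equality for the first sine mode sin(π(x−x₀)/L) (x₀ the left endpoint), so the inequality holds for all u iff (1−α)(π/L)² ≥ α − c, i.e. α ≤ ((π/L)² + c)/((π/L)² + 1) = (1 + c(L/π)²)/(1 + (L/π)²). (Direct route, valid since c ≤ 0: Poincaré gives c∫u² ≥ c(L/π)²∫(u')², so a(u,u) ≥ (1 + c(L/π)²)∫(u')², while ||u||_{H^1}² ≤ (1 + (L/π)²)∫(u')²; dividing yields the same α.) With (π/L)² = 4*π^2 and c = -57/2, the largest admissible constant is α = ((π/L)² + c)/((π/L)² + 1).
Simplifying, α = (-57 + 8*π^2)/(2*(1 + 4*π^2)).


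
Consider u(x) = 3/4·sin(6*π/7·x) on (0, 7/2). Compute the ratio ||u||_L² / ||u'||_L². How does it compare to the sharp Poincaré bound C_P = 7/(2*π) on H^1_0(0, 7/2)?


||u||_L² / ||u'||_L² = 7/(6*π) < C_P = 7/(2*π).

u(x) = 3/4·sin(6*π/7·x), so u'(x) = 9*π*cos(6*π*x/7)/14.
Writing u(x) = A·sin(kπx/L) with A = 3/4 and k = 3, use ∫_0^L sin²(kπx/L) dx = L/2 and ∫_0^L cos²(kπx/L) dx = L/2.
u² = 9/16·sin²(6*π/7·x) and (u')² = 81*π^2/196·cos²(6*π/7·x), and each of sin², cos² integrates to L/2 = 7/4 over (0, 7/2).
∫_0^7/2 u² dx = 63/64, so ||u||_L² = 3*sqrt(7)/8.
∫_0^7/2 (u')² dx = 81*π^2/112, so ||u'||_L² = 9*sqrt(7)*π/28.
Ratio ||u||_L² / ||u'||_L² = 7/(6*π).
Sharp Poincaré constant on H^1_0(0, 7/2) is C_P = L/π = 7/(2*π), achieved by sin(2*π/7·x).
This is the k = 3 harmonic; the ratio L/(kπ) is strictly less than C_P = L/π, consistent with the sharp inequality ||u||_L² ≤ C_P ||u'||_L².
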